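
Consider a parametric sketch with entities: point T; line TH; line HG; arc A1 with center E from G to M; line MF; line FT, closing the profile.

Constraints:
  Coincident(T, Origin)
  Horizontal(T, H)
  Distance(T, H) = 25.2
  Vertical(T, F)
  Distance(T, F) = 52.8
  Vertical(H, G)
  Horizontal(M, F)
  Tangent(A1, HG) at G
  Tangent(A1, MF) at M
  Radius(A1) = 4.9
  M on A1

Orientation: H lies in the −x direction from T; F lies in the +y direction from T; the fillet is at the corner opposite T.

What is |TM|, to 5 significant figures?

56.568

The virtual corner opposite T is at (-25.200, 52.800). Tangency of A1 to HG means the radius EG is perpendicular to HG and the tangent condition forces EM to be normal to MF, with radius 4.9, so the center E sits 4.9 in from both sides at E = (-20.300, 47.900). That places the tangent points at G = (-25.200, 47.900) on HG and M = (-20.300, 52.800) on MF. Then |TM| = |M − T| = 56.568.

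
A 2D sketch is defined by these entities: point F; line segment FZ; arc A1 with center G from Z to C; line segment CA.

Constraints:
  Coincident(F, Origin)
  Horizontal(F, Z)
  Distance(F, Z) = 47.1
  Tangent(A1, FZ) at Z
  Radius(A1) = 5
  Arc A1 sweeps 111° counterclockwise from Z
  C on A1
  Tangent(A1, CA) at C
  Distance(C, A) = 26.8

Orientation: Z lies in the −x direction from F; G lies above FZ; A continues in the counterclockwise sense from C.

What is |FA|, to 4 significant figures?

60.99

F is at the origin; F and Z share the same y with |FZ| = 47.1 and Z on the −x side, so Z = (-47.10, 0.000). Tangency of A1 to FZ means the radius GZ is perpendicular to FZ, so G = Z + (0, 5) = (-47.10, 5.000). On A1, Z sits at bearing -90° from G; a 111° counterclockwise sweep puts C at bearing 21°, so C = G + 5.0·(cos 21°, sin 21°) = (-42.43, 6.792). Since A1 is tangent to CA there, GC ⟂ CA, so CA runs along (−sin 21°, cos 21°); with |CA| = 26.8, A = (-52.04, 31.81). Then |FA| = |A − F| = 60.99.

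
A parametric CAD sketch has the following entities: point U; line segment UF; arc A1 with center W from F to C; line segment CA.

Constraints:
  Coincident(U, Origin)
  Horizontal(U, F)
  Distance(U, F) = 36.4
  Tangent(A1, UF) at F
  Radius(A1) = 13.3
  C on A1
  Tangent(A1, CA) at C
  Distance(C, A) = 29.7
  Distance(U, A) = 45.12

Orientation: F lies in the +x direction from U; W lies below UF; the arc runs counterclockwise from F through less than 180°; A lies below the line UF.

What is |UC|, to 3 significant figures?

25.9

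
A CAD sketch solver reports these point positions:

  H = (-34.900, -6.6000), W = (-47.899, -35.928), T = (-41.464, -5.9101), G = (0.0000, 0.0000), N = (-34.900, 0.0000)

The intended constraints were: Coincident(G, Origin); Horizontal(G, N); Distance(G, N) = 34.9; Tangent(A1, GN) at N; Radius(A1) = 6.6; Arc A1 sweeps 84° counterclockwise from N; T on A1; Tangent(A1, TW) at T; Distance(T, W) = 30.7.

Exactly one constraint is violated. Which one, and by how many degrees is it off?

Tangent(A1, TW) at T — off by 6.10°.

G = (0.00, 0.00) ✓; G.y = 0.00, N.y = 0.00 ✓; |GN| = 34.90 ✓; ∠(HN, NG) = 90.00° ✓; |HN| = 6.600 ✓; bearing(H→T) − bearing(H→N) = 84.00° ✓; |HT| = 6.600 ✓; ∠(HT, TW) = 96.10° ✗; |TW| = 30.70 ✓.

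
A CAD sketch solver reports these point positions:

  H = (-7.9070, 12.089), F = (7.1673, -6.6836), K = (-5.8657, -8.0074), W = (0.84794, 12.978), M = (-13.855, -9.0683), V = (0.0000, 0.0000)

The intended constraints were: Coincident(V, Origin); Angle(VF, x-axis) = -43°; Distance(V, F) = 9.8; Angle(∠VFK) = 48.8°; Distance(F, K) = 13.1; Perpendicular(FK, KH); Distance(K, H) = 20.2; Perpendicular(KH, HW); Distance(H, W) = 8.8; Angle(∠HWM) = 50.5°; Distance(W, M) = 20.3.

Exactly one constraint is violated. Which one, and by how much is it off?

Distance(W, M) = 20.3 — off by 6.20.

V = (0.00, 0.00) ✓; VF at -43.00° ✓; |VF| = 9.800 ✓; ∠VFK = 48.80° ✓; |FK| = 13.10 ✓; ∠(FK, KH) = 90.00° ✓; |KH| = 20.20 ✓; ∠(KH, HW) = 90.00° ✓; |HW| = 8.800 ✓; ∠HWM = 50.50° ✓; |WM| = 26.50 ✗.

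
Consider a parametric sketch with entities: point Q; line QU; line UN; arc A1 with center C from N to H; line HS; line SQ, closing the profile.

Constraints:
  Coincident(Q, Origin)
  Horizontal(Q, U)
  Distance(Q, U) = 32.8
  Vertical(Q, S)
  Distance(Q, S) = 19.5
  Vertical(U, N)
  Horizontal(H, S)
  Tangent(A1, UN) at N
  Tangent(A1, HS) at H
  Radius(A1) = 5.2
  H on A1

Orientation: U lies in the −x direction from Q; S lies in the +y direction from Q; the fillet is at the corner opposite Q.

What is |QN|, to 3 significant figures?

35.8

The virtual corner opposite Q is at (-32.8, 19.5). A1 meets UN tangentially, so CN is at right angles to UN and since A1 is tangent to HS there, CH ⟂ HS, with radius 5.2, so the center C sits 5.2 in from both sides at C = (-27.6, 14.3). That places the tangent points at N = (-32.8, 14.3) on UN and H = (-27.6, 19.5) on HS. Then |QN| = |N − Q| = 35.8.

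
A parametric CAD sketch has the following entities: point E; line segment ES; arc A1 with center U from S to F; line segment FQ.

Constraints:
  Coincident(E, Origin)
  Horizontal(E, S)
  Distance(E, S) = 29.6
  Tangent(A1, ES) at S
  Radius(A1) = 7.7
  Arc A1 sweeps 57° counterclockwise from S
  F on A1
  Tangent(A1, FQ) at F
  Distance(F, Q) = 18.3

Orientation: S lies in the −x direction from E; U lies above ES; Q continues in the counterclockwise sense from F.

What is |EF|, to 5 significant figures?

23.406

A1 meets ES tangentially, so US is at right angles to ES, so U = S + (0, 7.7) = (-29.600, 7.7000). On A1, S sits at bearing -90° from U; a 57° counterclockwise sweep puts F at bearing -33°, so F = U + 7.7·(cos -33°, sin -33°) = (-23.142, 3.5063). Then |EF| = |F − E| = 23.406.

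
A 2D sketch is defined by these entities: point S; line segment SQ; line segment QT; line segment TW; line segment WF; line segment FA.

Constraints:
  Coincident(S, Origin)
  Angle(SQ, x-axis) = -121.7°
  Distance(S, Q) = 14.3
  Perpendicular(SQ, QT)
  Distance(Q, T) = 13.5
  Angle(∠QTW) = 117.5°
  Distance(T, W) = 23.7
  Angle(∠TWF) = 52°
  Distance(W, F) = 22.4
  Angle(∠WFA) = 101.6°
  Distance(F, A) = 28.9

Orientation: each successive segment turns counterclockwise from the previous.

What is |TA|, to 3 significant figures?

16.7

S is at the origin; SQ runs at -121.7° with length 14.3, so Q = (-7.51, -12.2). SQ ⟂ QT, so QT runs at -31.7°; with |QT| = 13.5, T = (3.97, -19.3). ∠QTW = 117.5° gives TW at 30.8° from the x-axis; with |TW| = 23.7, W = (24.3, -7.13). ∠TWF = 52.0° gives WF at 159° from the x-axis; with |WF| = 22.4, F = (3.45, 0.975). ∠WFA = 101.6° gives FA at -123° from the x-axis; with |FA| = 28.9, A = (-12.2, -23.3). Then |TA| = |A − T| = 16.7.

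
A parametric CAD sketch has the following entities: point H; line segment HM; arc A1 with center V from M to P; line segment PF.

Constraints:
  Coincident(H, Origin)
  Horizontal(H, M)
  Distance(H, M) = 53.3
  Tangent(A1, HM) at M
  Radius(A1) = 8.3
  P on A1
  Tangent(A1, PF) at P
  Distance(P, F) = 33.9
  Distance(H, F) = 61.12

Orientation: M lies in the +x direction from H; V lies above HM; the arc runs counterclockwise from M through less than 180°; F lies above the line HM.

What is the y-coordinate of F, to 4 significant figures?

42.04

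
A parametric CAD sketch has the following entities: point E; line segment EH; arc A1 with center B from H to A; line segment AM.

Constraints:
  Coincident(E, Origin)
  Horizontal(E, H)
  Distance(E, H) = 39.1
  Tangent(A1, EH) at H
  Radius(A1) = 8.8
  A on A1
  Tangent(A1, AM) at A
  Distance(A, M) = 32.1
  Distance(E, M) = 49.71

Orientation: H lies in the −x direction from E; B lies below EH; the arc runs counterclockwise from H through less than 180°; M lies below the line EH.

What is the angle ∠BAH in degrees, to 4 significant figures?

28.38°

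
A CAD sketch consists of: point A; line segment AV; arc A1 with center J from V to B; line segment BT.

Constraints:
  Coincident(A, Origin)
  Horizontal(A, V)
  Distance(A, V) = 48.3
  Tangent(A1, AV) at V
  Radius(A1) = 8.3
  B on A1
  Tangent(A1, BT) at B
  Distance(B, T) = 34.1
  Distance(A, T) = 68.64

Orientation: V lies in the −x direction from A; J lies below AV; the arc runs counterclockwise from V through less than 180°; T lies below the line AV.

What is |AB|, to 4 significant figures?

57.29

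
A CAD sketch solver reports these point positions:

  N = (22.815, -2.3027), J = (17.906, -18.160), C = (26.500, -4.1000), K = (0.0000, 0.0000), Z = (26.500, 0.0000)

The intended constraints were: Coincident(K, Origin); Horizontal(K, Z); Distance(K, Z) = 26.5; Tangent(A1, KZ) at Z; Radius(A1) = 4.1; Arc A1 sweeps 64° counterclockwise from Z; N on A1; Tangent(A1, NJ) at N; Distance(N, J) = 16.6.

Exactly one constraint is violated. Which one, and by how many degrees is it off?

Tangent(A1, NJ) at N — off by 8.80°.

K = (0.00, 0.00) ✓; K.y = 0.00, Z.y = 0.00 ✓; |KZ| = 26.50 ✓; ∠(CZ, ZK) = 90.00° ✓; |CZ| = 4.100 ✓; bearing(C→N) − bearing(C→Z) = 64.00° ✓; |CN| = 4.100 ✓; ∠(CN, NJ) = 81.20° ✗; |NJ| = 16.60 ✓.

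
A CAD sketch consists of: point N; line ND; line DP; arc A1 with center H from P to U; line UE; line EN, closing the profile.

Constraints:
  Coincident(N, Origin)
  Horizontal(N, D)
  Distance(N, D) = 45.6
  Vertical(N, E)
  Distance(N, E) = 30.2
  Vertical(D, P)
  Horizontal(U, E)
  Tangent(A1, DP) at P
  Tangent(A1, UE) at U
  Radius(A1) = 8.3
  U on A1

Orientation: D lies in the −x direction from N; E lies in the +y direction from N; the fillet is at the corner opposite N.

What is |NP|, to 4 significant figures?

50.59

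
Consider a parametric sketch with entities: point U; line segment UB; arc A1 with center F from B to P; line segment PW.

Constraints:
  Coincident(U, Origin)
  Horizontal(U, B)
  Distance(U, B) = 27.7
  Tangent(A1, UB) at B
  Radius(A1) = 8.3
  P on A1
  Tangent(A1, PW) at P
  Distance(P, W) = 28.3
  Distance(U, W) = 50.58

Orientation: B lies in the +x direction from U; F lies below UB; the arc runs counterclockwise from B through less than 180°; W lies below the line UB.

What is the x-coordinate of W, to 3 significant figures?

34.5

U is at the origin; UB is horizontal with |UB| = 27.7 and B on the +x side, so B = (27.7, 0.00). The tangent condition forces FB to be normal to UB, so F = B + (0, -8.3) = (27.7, -8.30). Since FP ⟂ PW (tangency), |FW| = √(8.3² + 28.3²) = 29.5 regardless of where P sits on A1. So W lies on both circle(U, 50.58) and circle(F, 29.5); the below-UB intersection is W = (34.5, -37.0). P is the foot of the tangent from W: P = (20.5, -12.4).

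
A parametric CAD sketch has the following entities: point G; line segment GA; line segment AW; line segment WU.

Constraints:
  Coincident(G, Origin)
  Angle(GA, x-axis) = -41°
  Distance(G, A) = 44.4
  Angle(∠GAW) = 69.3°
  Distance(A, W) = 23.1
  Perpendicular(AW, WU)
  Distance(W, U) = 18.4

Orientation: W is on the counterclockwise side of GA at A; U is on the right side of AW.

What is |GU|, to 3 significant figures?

60.4

G is at the origin; GA runs at -41.0° with length 44.4, so A = 44.4·(cos -41.0°, sin -41.0°) = (33.5, -29.1). ∠GAW = 69.3°, so AW runs at -41.0° + (180° − 69.3°) = 69.7° from the x-axis; with |AW| = 23.1, W = A + 23.1·(cos 69.7°, sin 69.7°) = (41.5, -7.46). The perpendicularity gives WU at right angles to AW; with |WU| = 18.4 on the right of AW, U = W + 18.4·(0.938, -0.347) = (58.8, -13.8). Then |GU| = |U − G| = 60.4.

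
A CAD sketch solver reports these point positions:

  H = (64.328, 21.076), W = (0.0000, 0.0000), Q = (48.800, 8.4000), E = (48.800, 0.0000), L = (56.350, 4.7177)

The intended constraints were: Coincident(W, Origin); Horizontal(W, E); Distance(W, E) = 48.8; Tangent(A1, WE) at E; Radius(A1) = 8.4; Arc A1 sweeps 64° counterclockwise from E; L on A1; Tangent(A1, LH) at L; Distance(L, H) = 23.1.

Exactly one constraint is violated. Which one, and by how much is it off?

Distance(L, H) = 23.1 — off by 4.90.

W = (0.00, 0.00) ✓; W.y = 0.00, E.y = 0.00 ✓; |WE| = 48.80 ✓; ∠(QE, EW) = 90.00° ✓; |QE| = 8.400 ✓; bearing(Q→L) − bearing(Q→E) = 64.00° ✓; |QL| = 8.400 ✓; ∠(QL, LH) = 90.00° ✓; |LH| = 18.20 ✗.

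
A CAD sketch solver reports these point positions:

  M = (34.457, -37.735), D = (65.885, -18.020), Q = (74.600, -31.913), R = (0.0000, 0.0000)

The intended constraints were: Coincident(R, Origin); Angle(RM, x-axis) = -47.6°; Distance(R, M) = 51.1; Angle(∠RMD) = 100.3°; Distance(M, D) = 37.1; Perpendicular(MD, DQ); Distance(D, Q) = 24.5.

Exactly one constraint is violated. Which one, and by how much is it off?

Distance(D, Q) = 24.5 — off by 8.10.

R = (0.00, 0.00) ✓; RM at -47.60° ✓; |RM| = 51.10 ✓; ∠RMD = 100.3° ✓; |MD| = 37.10 ✓; ∠(MD, DQ) = 90.00° ✓; |DQ| = 16.40 ✗.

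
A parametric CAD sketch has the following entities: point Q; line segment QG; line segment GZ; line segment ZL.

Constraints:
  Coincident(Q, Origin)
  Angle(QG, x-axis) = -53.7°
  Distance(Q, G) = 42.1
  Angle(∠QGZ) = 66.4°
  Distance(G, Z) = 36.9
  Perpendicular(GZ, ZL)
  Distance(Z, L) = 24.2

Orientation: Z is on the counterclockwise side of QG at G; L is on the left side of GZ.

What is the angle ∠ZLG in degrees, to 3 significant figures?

56.7°

Q is at the origin; QG runs at -53.7° with length 42.1, so G = 42.1·(cos -53.7°, sin -53.7°) = (24.9, -33.9). ∠QGZ = 66.4°, so GZ runs at -53.7° + (180° − 66.4°) = 59.9° from the x-axis; with |GZ| = 36.9, Z = G + 36.9·(cos 59.9°, sin 59.9°) = (43.4, -2.01). GZ ⟂ ZL; with |ZL| = 24.2 on the left of GZ, L = Z + 24.2·(-0.865, 0.502) = (22.5, 10.1). Then cos ∠ZLG = LZ·LG / (|LZ||LG|), giving 56.7°.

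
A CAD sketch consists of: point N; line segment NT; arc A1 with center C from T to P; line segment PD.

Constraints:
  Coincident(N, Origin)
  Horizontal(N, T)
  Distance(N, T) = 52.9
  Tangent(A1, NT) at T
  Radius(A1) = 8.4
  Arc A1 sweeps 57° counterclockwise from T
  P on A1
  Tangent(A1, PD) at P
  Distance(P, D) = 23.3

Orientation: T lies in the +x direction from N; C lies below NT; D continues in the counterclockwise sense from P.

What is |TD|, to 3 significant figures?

30.6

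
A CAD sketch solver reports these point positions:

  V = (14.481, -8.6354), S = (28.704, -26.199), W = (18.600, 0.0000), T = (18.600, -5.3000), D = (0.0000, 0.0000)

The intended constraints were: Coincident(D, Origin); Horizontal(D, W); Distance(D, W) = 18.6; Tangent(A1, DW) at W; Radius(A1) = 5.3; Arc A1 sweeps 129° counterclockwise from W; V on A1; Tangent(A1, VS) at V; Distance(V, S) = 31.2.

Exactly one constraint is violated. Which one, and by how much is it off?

Distance(V, S) = 31.2 — off by 8.60.

D = (0.00, 0.00) ✓; D.y = 0.00, W.y = 0.00 ✓; |DW| = 18.60 ✓; ∠(TW, WD) = 90.00° ✓; |TW| = 5.300 ✓; bearing(T→V) − bearing(T→W) = 129.0° ✓; |TV| = 5.300 ✓; ∠(TV, VS) = 90.00° ✓; |VS| = 22.60 ✗.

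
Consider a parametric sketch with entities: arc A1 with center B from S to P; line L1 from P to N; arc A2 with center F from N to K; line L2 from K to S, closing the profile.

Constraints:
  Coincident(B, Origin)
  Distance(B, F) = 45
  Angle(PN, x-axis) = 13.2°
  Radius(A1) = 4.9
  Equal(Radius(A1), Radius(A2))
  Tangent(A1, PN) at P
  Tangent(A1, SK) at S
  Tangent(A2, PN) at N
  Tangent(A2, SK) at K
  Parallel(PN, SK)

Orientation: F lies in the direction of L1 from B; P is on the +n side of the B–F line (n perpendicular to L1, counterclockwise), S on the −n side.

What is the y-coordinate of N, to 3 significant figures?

15.0

The slot axis is L1's direction at 13.2°, so u = (cos 13.2°, sin 13.2°) = (0.974, 0.228) and n = (−sin 13.2°, cos 13.2°) = (-0.228, 0.974). B is at the origin and F lies 45.0 along u from B, so F = 45.0·u = (43.8, 10.3). Tangency of A1 to both parallel lines with radius 4.9 puts P and S at B ± 4.9·n: P = (-1.12, 4.77), S = (1.12, -4.77). Equal radii place N and K the same way about F: N = F + 4.9·n = (42.7, 15.0), K = F − 4.9·n = (44.9, 5.51). So N.y = 15.0.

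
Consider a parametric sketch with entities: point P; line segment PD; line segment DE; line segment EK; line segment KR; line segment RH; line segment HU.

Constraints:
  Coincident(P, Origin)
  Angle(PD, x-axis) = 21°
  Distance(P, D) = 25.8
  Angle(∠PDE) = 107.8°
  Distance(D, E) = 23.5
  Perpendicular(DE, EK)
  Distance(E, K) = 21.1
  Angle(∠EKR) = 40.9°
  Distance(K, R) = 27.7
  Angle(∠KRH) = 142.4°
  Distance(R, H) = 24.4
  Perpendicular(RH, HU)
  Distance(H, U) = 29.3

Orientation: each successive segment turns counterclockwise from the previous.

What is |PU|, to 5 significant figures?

65.069

P is at the origin; PD runs at 21.0° with length 25.8, so D = (24.086, 9.2459). ∠PDE = 107.8° gives DE at 93.200° from the x-axis; with |DE| = 23.5, E = (22.775, 32.709). DE is perpendicular to EK, so EK runs at -176.80°; with |EK| = 21.1, K = (1.7075, 31.531). ∠EKR = 40.9° gives KR at -37.700° from the x-axis; with |KR| = 27.7, R = (23.624, 14.592). ∠KRH = 142.4° gives RH at -0.10000° from the x-axis; with |RH| = 24.4, H = (48.024, 14.550). RH is perpendicular to HU, so HU runs at 89.900°; with |HU| = 29.3, U = (48.075, 43.849). Then |PU| = |U − P| = 65.069.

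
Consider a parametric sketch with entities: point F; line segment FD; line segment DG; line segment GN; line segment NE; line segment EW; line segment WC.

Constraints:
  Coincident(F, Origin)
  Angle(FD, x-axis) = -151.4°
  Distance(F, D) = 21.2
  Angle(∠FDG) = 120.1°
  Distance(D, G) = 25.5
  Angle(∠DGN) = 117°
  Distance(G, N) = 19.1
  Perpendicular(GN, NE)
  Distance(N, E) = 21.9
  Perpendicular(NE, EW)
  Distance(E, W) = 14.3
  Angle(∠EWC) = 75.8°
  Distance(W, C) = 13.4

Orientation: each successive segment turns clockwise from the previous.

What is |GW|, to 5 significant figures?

22.420

GN is perpendicular to NE, so NE runs at -4.3000°; with |NE| = 21.9, E = (-17.131, 20.504). NE is perpendicular to EW, so EW runs at -94.300°; with |EW| = 14.3, W = (-18.204, 6.2439). Then |GW| = |W − G| = 22.420.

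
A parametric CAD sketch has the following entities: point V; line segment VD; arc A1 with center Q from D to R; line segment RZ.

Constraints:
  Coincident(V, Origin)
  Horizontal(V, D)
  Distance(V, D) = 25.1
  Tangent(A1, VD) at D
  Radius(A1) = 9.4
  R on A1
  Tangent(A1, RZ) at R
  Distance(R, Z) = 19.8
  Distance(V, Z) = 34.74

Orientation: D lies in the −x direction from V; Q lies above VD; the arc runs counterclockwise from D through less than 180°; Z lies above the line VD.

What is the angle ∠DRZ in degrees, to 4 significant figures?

132.4°

V is at the origin; VD is horizontal with |VD| = 25.1 and D on the −x side, so D = (-25.10, 0.000). Since A1 is tangent to VD there, QD ⟂ VD, so Q = D + (0, 9.4) = (-25.10, 9.400). Since QR ⟂ RZ (tangency), |QZ| = √(9.4² + 19.8²) = 21.92 regardless of where R sits on A1. So Z lies on both circle(V, 34.74) and circle(Q, 21.92); the above-VD intersection is Z = (-17.55, 29.98). R is the foot of the tangent from Z: R = (-15.74, 10.26).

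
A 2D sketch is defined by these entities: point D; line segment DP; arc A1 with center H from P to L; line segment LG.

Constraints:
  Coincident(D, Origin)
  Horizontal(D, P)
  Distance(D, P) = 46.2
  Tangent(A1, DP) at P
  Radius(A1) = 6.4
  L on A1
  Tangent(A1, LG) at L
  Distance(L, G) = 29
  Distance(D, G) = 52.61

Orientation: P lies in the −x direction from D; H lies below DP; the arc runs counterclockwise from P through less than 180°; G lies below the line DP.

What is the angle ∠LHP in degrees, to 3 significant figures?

116°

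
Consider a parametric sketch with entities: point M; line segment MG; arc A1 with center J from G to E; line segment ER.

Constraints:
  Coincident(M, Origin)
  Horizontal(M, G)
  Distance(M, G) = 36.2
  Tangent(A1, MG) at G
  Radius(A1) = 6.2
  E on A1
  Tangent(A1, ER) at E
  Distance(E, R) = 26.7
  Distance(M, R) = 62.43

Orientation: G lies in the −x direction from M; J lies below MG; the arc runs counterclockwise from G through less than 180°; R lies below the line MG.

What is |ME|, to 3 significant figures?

41.0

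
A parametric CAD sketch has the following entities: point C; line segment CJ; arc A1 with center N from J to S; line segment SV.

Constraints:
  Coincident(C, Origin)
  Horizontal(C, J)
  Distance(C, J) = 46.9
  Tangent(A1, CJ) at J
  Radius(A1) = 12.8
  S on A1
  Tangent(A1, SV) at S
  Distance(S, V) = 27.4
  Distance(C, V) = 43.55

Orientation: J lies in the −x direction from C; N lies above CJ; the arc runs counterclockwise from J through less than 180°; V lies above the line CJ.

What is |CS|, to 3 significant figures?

35.8

C is at the origin; C and J share the same y with |CJ| = 46.9 and J on the −x side, so J = (-46.9, 0.00). A1 meets CJ tangentially, so NJ is at right angles to CJ, so N = J + (0, 12.8) = (-46.9, 12.8). Since NS ⟂ SV (tangency), |NV| = √(12.8² + 27.4²) = 30.2 regardless of where S sits on A1. So V lies on both circle(C, 43.55) and circle(N, 30.2); the above-CJ intersection is V = (-26.2, 34.8). S is the foot of the tangent from V: S = (-34.7, 8.79).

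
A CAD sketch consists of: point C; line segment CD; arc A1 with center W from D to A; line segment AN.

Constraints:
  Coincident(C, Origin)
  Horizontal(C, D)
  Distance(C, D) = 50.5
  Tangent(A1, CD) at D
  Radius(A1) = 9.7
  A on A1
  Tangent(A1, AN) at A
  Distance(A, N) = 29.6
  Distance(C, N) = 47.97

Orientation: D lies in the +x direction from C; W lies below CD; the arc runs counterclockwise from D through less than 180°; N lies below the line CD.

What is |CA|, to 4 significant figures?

41.79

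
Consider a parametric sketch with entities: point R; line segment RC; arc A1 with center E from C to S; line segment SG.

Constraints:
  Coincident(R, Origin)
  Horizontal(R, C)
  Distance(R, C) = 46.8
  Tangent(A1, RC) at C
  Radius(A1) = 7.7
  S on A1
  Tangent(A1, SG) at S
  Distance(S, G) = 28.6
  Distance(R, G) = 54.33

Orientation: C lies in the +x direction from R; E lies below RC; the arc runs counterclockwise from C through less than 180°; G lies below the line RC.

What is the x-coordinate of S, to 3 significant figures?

39.1

R is at the origin; R and C share the same y with |RC| = 46.8 and C on the +x side, so C = (46.8, 0.00). A1 meets RC tangentially, so EC is at right angles to RC, so E = C + (0, -7.7) = (46.8, -7.70). Since ES ⟂ SG (tangency), |EG| = √(7.7² + 28.6²) = 29.6 regardless of where S sits on A1. So G lies on both circle(R, 54.33) and circle(E, 29.6); the below-RC intersection is G = (40.2, -36.6). S is the foot of the tangent from G: S = (39.1, -7.99).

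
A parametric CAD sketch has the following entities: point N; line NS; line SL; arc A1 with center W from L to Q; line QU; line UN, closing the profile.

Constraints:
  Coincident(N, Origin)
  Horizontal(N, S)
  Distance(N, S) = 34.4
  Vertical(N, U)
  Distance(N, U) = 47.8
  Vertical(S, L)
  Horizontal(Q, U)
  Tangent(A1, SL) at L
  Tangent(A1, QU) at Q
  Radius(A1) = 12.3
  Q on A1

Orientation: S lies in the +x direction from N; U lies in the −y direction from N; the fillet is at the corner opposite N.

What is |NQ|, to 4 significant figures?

52.66

N is at the origin; NS is horizontal with |NS| = 34.4 and S on the +x side, so S = (34.40, 0.000). N and U share the same x with |NU| = 47.8 and U on the −y side, so U = (0.000, -47.80). The virtual corner opposite N is at (34.40, -47.80). Since A1 is tangent to SL there, WL ⟂ SL and A1 meets QU tangentially, so WQ is at right angles to QU, with radius 12.3, so the center W sits 12.3 in from both sides at W = (22.10, -35.50). That places the tangent points at L = (34.40, -35.50) on SL and Q = (22.10, -47.80) on QU. Then |NQ| = |Q − N| = 52.66.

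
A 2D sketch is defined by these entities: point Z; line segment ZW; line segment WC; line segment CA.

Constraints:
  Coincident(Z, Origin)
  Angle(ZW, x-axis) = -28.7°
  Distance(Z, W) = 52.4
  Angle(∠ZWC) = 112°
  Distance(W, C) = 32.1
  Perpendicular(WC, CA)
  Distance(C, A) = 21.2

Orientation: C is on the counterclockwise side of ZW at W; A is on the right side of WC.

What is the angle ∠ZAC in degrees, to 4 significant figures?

36.55°

Z is at the origin; ZW runs at -28.7° with length 52.4, so W = 52.4·(cos -28.7°, sin -28.7°) = (45.96, -25.16). ∠ZWC = 112.0°, so WC runs at -28.7° + (180° − 112.0°) = 39.30° from the x-axis; with |WC| = 32.1, C = W + 32.1·(cos 39.30°, sin 39.30°) = (70.80, -4.832). WC ⟂ CA; with |CA| = 21.2 on the right of WC, A = C + 21.2·(0.6334, -0.7738) = (84.23, -21.24). Then cos ∠ZAC = AZ·AC / (|AZ||AC|), giving 36.55°.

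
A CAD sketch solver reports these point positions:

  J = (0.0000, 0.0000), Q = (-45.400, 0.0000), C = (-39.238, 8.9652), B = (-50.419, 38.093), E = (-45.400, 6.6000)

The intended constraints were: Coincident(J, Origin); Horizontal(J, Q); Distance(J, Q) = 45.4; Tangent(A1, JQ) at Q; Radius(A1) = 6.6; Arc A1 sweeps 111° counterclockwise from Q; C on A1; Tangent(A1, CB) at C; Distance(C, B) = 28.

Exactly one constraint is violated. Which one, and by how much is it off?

Distance(C, B) = 28 — off by 3.20.

J = (0.00, 0.00) ✓; J.y = 0.00, Q.y = 0.00 ✓; |JQ| = 45.40 ✓; ∠(EQ, QJ) = 90.00° ✓; |EQ| = 6.600 ✓; bearing(E→C) − bearing(E→Q) = 111.0° ✓; |EC| = 6.600 ✓; ∠(EC, CB) = 90.00° ✓; |CB| = 31.20 ✗.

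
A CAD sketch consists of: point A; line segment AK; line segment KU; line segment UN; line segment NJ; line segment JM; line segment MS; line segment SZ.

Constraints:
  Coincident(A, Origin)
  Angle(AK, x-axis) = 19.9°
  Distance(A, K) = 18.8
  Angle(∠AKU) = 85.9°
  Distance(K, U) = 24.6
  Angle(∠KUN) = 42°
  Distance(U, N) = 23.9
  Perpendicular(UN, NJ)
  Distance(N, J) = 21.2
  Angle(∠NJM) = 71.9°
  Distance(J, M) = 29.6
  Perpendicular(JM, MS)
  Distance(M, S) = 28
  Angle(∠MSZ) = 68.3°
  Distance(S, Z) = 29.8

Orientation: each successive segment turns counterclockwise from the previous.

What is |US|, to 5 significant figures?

15.277

A is at the origin; AK runs at 19.9° with length 18.8, so K = (17.677, 6.3991). ∠AKU = 85.9° gives KU at 114.00° from the x-axis; with |KU| = 24.6, U = (7.6717, 28.872). ∠KUN = 42.0° gives UN at -108.00° from the x-axis; with |UN| = 23.9, N = (0.28619, 6.1421). The perpendicularity gives NJ at right angles to UN, so NJ runs at -18.000°; with |NJ| = 21.2, J = (20.449, -0.40906). ∠NJM = 71.9° gives JM at 90.100° from the x-axis; with |JM| = 29.6, M = (20.397, 29.191). The perpendicularity gives MS at right angles to JM, so MS runs at -179.90°; with |MS| = 28.0, S = (-7.6030, 29.142). Then |US| = |S − U| = 15.277.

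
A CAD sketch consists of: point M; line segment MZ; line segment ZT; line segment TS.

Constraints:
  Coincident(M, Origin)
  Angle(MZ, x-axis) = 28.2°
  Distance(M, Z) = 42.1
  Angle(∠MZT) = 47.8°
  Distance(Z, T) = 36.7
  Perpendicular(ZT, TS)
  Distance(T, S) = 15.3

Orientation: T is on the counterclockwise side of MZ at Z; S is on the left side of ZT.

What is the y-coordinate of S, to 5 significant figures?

17.792

M is at the origin; MZ runs at 28.2° with length 42.1, so Z = 42.1·(cos 28.2°, sin 28.2°) = (37.103, 19.894). ∠MZT = 47.8°, so ZT runs at 28.2° + (180° − 47.8°) = 160.40° from the x-axis; with |ZT| = 36.7, T = Z + 36.7·(cos 160.40°, sin 160.40°) = (2.5294, 32.205). ZT ⟂ TS; with |TS| = 15.3 on the left of ZT, S = T + 15.3·(-0.33545, -0.94206) = (-2.6030, 17.792). So S.y = 17.792.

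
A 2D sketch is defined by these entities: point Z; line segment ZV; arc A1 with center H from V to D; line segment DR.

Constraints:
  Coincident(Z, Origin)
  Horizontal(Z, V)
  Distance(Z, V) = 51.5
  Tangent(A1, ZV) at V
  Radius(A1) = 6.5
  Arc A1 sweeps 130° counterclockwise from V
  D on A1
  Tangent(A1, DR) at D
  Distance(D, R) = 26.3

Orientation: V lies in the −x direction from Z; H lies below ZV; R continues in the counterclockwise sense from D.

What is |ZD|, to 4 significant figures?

57.48

Z is at the origin; Z and V share the same y with |ZV| = 51.5 and V on the −x side, so V = (-51.50, 0.000). A1 meets ZV tangentially, so HV is at right angles to ZV, so H = V + (0, -6.5) = (-51.50, -6.500). On A1, V sits at bearing 90° from H; a 130° counterclockwise sweep puts D at bearing 220°, so D = H + 6.5·(cos 220°, sin 220°) = (-56.48, -10.68). Then |ZD| = |D − Z| = 57.48.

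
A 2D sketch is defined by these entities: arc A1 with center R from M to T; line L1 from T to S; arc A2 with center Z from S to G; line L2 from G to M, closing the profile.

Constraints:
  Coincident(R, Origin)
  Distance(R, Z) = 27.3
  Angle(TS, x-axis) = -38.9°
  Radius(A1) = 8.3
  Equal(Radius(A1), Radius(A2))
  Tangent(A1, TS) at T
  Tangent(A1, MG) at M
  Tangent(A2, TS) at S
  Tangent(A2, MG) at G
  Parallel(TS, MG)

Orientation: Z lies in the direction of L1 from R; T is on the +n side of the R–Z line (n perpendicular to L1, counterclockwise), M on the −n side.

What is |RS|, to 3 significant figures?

28.5

The slot axis is L1's direction at -38.9°, so u = (cos -38.9°, sin -38.9°) = (0.778, -0.628) and n = (−sin -38.9°, cos -38.9°) = (0.628, 0.778). R is at the origin and Z lies 27.3 along u from R, so Z = 27.3·u = (21.2, -17.1). Tangency of A1 to both parallel lines with radius 8.3 puts T and M at R ± 8.3·n: T = (5.21, 6.46), M = (-5.21, -6.46). Equal radii place S and G the same way about Z: S = Z + 8.3·n = (26.5, -10.7), G = Z − 8.3·n = (16.0, -23.6). Then |RS| = |S − R| = 28.5.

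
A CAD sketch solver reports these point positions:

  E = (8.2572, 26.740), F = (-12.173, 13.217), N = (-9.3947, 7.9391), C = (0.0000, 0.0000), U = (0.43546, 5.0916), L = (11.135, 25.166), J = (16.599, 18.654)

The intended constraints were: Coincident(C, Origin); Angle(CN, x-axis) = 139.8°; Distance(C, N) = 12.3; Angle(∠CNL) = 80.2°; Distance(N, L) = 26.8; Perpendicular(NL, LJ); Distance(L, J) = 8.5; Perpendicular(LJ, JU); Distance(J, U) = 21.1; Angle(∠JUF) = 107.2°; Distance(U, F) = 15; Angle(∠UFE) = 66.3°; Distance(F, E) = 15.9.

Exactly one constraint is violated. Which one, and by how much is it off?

Distance(F, E) = 15.9 — off by 8.60.

C = (0.00, 0.00) ✓; CN at 139.8° ✓; |CN| = 12.30 ✓; ∠CNL = 80.20° ✓; |NL| = 26.80 ✓; ∠(NL, LJ) = 90.00° ✓; |LJ| = 8.501 ✓; ∠(LJ, JU) = 90.00° ✓; |JU| = 21.10 ✓; ∠JUF = 107.2° ✓; |UF| = 15.00 ✓; ∠UFE = 66.30° ✓; |FE| = 24.50 ✗.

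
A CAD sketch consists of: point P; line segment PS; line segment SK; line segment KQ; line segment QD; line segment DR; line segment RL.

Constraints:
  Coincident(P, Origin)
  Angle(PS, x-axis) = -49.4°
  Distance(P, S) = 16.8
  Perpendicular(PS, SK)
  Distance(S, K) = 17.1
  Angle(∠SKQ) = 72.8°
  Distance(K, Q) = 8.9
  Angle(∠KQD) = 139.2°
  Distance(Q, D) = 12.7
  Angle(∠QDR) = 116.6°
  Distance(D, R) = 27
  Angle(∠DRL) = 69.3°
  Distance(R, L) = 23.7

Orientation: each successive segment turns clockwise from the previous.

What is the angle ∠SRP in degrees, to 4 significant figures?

42.39°

P is at the origin; PS runs at -49.4° with length 16.8, so S = (10.93, -12.76). PS ⟂ SK, so SK runs at -139.4°; with |SK| = 17.1, K = (-2.051, -23.88). ∠SKQ = 72.8° gives KQ at 113.4° from the x-axis; with |KQ| = 8.9, Q = (-5.585, -15.72). ∠KQD = 139.2° gives QD at 72.60° from the x-axis; with |QD| = 12.7, D = (-1.787, -3.597). ∠QDR = 116.6° gives DR at 9.200° from the x-axis; with |DR| = 27.0, R = (24.87, 0.7197). Then cos ∠SRP = RS·RP / (|RS||RP|), giving 42.39°.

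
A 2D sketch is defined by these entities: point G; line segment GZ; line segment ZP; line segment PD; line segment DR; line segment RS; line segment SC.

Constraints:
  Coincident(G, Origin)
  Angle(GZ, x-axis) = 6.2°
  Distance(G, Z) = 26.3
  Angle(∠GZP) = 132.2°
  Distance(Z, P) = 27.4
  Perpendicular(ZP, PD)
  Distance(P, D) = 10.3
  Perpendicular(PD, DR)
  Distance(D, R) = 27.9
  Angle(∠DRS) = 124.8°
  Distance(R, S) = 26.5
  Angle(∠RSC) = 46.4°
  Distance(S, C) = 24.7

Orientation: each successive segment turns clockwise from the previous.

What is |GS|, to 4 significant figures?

31.01

G is at the origin; GZ runs at 6.2° with length 26.3, so Z = (26.15, 2.840). ∠GZP = 132.2° gives ZP at -41.60° from the x-axis; with |ZP| = 27.4, P = (46.64, -15.35). ZP ⟂ PD, so PD runs at -131.6°; with |PD| = 10.3, D = (39.80, -23.05). PD is perpendicular to DR, so DR runs at 138.4°; with |DR| = 27.9, R = (18.93, -4.530). ∠DRS = 124.8° gives RS at 83.20° from the x-axis; with |RS| = 26.5, S = (22.07, 21.78). Then |GS| = |S − G| = 31.01.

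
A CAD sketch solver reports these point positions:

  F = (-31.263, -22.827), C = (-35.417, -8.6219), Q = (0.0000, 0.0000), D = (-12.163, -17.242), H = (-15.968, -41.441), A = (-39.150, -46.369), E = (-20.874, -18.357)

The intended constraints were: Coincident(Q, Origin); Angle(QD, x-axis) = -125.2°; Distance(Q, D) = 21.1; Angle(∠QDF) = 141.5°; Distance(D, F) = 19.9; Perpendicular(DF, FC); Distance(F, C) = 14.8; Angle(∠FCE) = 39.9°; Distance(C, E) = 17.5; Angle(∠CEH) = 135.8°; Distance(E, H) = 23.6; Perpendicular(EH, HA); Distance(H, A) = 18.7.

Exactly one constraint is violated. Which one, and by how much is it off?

Distance(H, A) = 18.7 — off by 5.00.

Q = (0.00, 0.00) ✓; QD at -125.2° ✓; |QD| = 21.10 ✓; ∠QDF = 141.5° ✓; |DF| = 19.90 ✓; ∠(DF, FC) = 90.00° ✓; |FC| = 14.80 ✓; ∠FCE = 39.90° ✓; |CE| = 17.50 ✓; ∠CEH = 135.8° ✓; |EH| = 23.60 ✓; ∠(EH, HA) = 90.00° ✓; |HA| = 23.70 ✗.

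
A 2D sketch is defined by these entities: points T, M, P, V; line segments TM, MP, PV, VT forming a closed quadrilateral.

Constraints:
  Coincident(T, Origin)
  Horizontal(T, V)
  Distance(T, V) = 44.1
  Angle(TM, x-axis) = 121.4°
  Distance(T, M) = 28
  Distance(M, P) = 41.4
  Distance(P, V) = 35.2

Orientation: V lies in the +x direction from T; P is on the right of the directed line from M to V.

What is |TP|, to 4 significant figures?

13.76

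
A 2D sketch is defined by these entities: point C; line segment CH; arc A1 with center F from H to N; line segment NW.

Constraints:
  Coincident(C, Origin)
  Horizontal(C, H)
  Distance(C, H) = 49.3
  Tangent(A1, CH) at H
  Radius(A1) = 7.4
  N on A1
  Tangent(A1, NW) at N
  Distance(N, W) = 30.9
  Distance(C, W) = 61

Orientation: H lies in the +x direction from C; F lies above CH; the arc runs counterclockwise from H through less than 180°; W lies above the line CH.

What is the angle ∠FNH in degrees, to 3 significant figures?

36.0°

Checks: |FN| = 7.400 ✓; ∠(FN, NW) = 90.00° ✓; |NW| = 30.90 ✓; |CW| = 61.00 ✓.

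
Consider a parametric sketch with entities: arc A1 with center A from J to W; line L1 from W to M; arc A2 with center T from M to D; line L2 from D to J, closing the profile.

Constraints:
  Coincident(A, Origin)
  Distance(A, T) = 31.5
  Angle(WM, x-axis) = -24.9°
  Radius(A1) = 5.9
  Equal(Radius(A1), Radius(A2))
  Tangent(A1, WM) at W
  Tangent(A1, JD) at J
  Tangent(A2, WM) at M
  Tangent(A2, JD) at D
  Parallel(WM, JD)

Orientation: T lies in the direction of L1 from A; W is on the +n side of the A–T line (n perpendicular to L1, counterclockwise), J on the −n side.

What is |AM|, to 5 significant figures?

32.048

The slot axis is L1's direction at -24.9°, so u = (cos -24.9°, sin -24.9°) = (0.90704, -0.42104) and n = (−sin -24.9°, cos -24.9°) = (0.42104, 0.90704). A is at the origin and T lies 31.5 along u from A, so T = 31.5·u = (28.572, -13.263). Tangency of A1 to both parallel lines with radius 5.9 puts W and J at A ± 5.9·n: W = (2.4841, 5.3516), J = (-2.4841, -5.3516). Equal radii place M and D the same way about T: M = T + 5.9·n = (31.056, -7.9111), D = T − 5.9·n = (26.088, -18.614). Then |AM| = |M − A| = 32.048.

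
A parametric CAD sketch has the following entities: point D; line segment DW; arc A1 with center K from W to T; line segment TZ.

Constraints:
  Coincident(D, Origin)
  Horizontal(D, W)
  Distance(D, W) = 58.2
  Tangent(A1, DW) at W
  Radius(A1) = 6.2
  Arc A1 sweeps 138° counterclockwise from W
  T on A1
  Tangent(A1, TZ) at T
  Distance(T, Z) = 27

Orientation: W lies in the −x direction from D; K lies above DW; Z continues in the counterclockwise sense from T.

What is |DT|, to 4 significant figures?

55.12

D is at the origin; D and W share the same y with |DW| = 58.2 and W on the −x side, so W = (-58.20, 0.000). Since A1 is tangent to DW there, KW ⟂ DW, so K = W + (0, 6.2) = (-58.20, 6.200). On A1, W sits at bearing -90° from K; a 138° counterclockwise sweep puts T at bearing 48°, so T = K + 6.2·(cos 48°, sin 48°) = (-54.05, 10.81). Then |DT| = |T − D| = 55.12.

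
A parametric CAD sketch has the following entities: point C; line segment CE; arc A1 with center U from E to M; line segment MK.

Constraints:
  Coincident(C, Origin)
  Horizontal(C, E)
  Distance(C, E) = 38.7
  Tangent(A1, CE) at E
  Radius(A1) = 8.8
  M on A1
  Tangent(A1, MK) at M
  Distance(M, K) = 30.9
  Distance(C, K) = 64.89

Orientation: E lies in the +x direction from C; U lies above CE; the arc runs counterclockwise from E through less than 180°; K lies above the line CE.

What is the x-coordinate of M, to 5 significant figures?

47.360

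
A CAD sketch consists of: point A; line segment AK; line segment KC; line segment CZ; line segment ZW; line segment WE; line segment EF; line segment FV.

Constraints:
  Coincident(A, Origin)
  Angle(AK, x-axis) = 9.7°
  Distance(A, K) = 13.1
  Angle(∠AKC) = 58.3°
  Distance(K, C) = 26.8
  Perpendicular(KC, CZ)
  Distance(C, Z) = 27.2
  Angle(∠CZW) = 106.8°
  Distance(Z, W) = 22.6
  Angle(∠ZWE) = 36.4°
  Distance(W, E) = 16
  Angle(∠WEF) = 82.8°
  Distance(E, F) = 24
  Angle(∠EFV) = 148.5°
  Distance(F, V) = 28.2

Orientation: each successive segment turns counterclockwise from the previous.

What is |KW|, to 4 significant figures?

34.13

A is at the origin; AK runs at 9.7° with length 13.1, so K = (12.91, 2.207). ∠AKC = 58.3° gives KC at 131.4° from the x-axis; with |KC| = 26.8, C = (-4.810, 22.31). KC is perpendicular to CZ, so CZ runs at -138.6°; with |CZ| = 27.2, Z = (-25.21, 4.323). ∠CZW = 106.8° gives ZW at -65.40° from the x-axis; with |ZW| = 22.6, W = (-15.81, -16.23). Then |KW| = |W − K| = 34.13.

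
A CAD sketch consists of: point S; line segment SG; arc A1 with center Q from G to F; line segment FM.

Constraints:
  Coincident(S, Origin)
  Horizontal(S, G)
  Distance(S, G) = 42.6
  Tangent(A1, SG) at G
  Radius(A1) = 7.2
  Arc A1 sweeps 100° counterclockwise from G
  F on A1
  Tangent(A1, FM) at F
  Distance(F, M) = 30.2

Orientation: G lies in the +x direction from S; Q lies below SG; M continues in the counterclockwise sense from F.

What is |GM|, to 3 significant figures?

38.2

S is at the origin; SG is horizontal with |SG| = 42.6 and G on the +x side, so G = (42.6, 0.00). The tangent condition forces QG to be normal to SG, so Q = G + (0, -7.2) = (42.6, -7.20). On A1, G sits at bearing 90° from Q; a 100° counterclockwise sweep puts F at bearing 190°, so F = Q + 7.2·(cos 190°, sin 190°) = (35.5, -8.45). A1 meets FM tangentially, so QF is at right angles to FM, so FM runs along (−sin 190°, cos 190°); with |FM| = 30.2, M = (40.8, -38.2). Then |GM| = |M − G| = 38.2.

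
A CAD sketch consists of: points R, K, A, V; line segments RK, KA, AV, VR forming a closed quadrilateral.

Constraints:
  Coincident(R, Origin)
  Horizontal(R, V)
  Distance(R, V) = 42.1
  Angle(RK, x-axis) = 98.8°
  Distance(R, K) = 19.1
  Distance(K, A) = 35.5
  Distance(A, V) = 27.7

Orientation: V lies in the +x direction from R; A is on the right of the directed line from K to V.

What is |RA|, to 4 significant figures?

19.78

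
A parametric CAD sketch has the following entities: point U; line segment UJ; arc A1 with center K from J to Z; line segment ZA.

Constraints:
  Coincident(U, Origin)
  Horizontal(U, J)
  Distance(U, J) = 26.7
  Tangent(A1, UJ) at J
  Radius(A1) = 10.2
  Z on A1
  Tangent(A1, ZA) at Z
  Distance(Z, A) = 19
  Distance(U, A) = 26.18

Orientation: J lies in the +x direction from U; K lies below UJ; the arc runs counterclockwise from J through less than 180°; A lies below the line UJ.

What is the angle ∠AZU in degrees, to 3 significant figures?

88.9°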